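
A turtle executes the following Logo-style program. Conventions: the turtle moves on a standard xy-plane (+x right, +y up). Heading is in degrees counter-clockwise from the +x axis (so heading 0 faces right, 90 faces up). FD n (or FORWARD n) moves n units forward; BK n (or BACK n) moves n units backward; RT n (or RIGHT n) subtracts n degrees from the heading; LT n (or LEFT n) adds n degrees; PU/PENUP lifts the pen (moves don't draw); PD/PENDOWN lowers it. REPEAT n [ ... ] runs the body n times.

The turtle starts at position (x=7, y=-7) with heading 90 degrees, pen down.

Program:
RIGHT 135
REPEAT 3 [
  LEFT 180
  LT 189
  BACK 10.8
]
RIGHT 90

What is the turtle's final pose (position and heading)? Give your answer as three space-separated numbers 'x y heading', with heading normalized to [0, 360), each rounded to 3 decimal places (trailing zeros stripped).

Answer: -21.632 7.589 252

Derivation:
Executing turtle program step by step:
Start: pos=(7,-7), heading=90, pen down
RT 135: heading 90 -> 315
REPEAT 3 [
  -- iteration 1/3 --
  LT 180: heading 315 -> 135
  LT 189: heading 135 -> 324
  BK 10.8: (7,-7) -> (-1.737,-0.652) [heading=324, draw]
  -- iteration 2/3 --
  LT 180: heading 324 -> 144
  LT 189: heading 144 -> 333
  BK 10.8: (-1.737,-0.652) -> (-11.36,4.251) [heading=333, draw]
  -- iteration 3/3 --
  LT 180: heading 333 -> 153
  LT 189: heading 153 -> 342
  BK 10.8: (-11.36,4.251) -> (-21.632,7.589) [heading=342, draw]
]
RT 90: heading 342 -> 252
Final: pos=(-21.632,7.589), heading=252, 3 segment(s) drawn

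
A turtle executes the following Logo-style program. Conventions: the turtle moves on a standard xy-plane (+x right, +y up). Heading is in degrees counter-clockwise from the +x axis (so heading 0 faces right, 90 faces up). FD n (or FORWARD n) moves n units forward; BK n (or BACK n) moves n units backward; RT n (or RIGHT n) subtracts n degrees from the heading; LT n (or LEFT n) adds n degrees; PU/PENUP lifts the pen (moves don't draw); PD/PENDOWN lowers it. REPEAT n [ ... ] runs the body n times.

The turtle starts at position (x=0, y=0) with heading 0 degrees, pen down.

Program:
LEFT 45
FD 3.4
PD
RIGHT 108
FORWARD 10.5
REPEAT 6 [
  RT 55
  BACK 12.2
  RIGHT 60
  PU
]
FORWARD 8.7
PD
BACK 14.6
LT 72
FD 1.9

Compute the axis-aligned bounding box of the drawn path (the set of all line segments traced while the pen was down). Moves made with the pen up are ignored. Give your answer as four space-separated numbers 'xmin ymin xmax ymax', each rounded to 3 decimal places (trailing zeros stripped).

Answer: 0 -14.36 17.092 3.821

Derivation:
Executing turtle program step by step:
Start: pos=(0,0), heading=0, pen down
LT 45: heading 0 -> 45
FD 3.4: (0,0) -> (2.404,2.404) [heading=45, draw]
PD: pen down
RT 108: heading 45 -> 297
FD 10.5: (2.404,2.404) -> (7.171,-6.951) [heading=297, draw]
REPEAT 6 [
  -- iteration 1/6 --
  RT 55: heading 297 -> 242
  BK 12.2: (7.171,-6.951) -> (12.899,3.821) [heading=242, draw]
  RT 60: heading 242 -> 182
  PU: pen up
  -- iteration 2/6 --
  RT 55: heading 182 -> 127
  BK 12.2: (12.899,3.821) -> (20.241,-5.923) [heading=127, move]
  RT 60: heading 127 -> 67
  PU: pen up
  -- iteration 3/6 --
  RT 55: heading 67 -> 12
  BK 12.2: (20.241,-5.923) -> (8.307,-8.459) [heading=12, move]
  RT 60: heading 12 -> 312
  PU: pen up
  -- iteration 4/6 --
  RT 55: heading 312 -> 257
  BK 12.2: (8.307,-8.459) -> (11.052,3.428) [heading=257, move]
  RT 60: heading 257 -> 197
  PU: pen up
  -- iteration 5/6 --
  RT 55: heading 197 -> 142
  BK 12.2: (11.052,3.428) -> (20.665,-4.083) [heading=142, move]
  RT 60: heading 142 -> 82
  PU: pen up
  -- iteration 6/6 --
  RT 55: heading 82 -> 27
  BK 12.2: (20.665,-4.083) -> (9.795,-9.622) [heading=27, move]
  RT 60: heading 27 -> 327
  PU: pen up
]
FD 8.7: (9.795,-9.622) -> (17.092,-14.36) [heading=327, move]
PD: pen down
BK 14.6: (17.092,-14.36) -> (4.847,-6.408) [heading=327, draw]
LT 72: heading 327 -> 39
FD 1.9: (4.847,-6.408) -> (6.324,-5.213) [heading=39, draw]
Final: pos=(6.324,-5.213), heading=39, 5 segment(s) drawn

Segment endpoints: x in {0, 2.404, 4.847, 6.324, 7.171, 12.899, 17.092}, y in {-14.36, -6.951, -6.408, -5.213, 0, 2.404, 3.821}
xmin=0, ymin=-14.36, xmax=17.092, ymax=3.821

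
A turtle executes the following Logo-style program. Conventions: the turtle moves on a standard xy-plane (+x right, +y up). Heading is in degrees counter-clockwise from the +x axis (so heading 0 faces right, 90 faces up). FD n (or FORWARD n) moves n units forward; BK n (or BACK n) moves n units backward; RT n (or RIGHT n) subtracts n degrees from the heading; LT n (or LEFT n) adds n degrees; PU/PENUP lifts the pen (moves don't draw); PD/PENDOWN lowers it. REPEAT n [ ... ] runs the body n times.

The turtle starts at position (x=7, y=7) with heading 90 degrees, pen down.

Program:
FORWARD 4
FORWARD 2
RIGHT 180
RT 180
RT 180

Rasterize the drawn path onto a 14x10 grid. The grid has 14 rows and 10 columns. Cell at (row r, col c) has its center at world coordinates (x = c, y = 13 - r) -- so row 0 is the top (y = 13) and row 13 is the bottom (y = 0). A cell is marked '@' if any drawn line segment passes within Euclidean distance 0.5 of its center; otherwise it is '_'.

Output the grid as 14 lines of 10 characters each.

Answer: _______@__
_______@__
_______@__
_______@__
_______@__
_______@__
_______@__
__________
__________
__________
__________
__________
__________
__________

Derivation:
Segment 0: (7,7) -> (7,11)
Segment 1: (7,11) -> (7,13)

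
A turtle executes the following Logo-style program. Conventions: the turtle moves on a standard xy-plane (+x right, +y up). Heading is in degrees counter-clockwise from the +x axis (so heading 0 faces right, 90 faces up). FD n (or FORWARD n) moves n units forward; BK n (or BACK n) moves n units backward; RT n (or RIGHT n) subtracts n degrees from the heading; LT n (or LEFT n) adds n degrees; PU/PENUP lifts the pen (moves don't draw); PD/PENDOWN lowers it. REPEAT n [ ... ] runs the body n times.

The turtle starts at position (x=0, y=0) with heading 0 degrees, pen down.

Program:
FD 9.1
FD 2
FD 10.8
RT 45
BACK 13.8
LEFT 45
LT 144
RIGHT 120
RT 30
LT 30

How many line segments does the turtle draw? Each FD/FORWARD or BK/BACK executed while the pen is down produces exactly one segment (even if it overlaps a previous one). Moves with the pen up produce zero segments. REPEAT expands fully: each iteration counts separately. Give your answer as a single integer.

Executing turtle program step by step:
Start: pos=(0,0), heading=0, pen down
FD 9.1: (0,0) -> (9.1,0) [heading=0, draw]
FD 2: (9.1,0) -> (11.1,0) [heading=0, draw]
FD 10.8: (11.1,0) -> (21.9,0) [heading=0, draw]
RT 45: heading 0 -> 315
BK 13.8: (21.9,0) -> (12.142,9.758) [heading=315, draw]
LT 45: heading 315 -> 0
LT 144: heading 0 -> 144
RT 120: heading 144 -> 24
RT 30: heading 24 -> 354
LT 30: heading 354 -> 24
Final: pos=(12.142,9.758), heading=24, 4 segment(s) drawn
Segments drawn: 4

Answer: 4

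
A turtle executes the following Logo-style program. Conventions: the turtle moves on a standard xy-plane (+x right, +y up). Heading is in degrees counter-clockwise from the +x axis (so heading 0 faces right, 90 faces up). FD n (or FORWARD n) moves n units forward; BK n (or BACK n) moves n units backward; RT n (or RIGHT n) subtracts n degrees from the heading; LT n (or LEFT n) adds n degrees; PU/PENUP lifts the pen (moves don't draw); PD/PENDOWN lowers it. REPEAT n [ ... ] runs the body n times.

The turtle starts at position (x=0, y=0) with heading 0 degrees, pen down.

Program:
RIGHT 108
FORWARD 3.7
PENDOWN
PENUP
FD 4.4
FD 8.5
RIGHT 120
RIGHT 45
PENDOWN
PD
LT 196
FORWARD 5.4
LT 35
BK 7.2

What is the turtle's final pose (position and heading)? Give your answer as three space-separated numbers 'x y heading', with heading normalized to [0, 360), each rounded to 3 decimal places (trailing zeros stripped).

Executing turtle program step by step:
Start: pos=(0,0), heading=0, pen down
RT 108: heading 0 -> 252
FD 3.7: (0,0) -> (-1.143,-3.519) [heading=252, draw]
PD: pen down
PU: pen up
FD 4.4: (-1.143,-3.519) -> (-2.503,-7.704) [heading=252, move]
FD 8.5: (-2.503,-7.704) -> (-5.13,-15.788) [heading=252, move]
RT 120: heading 252 -> 132
RT 45: heading 132 -> 87
PD: pen down
PD: pen down
LT 196: heading 87 -> 283
FD 5.4: (-5.13,-15.788) -> (-3.915,-21.049) [heading=283, draw]
LT 35: heading 283 -> 318
BK 7.2: (-3.915,-21.049) -> (-9.266,-16.231) [heading=318, draw]
Final: pos=(-9.266,-16.231), heading=318, 3 segment(s) drawn

Answer: -9.266 -16.231 318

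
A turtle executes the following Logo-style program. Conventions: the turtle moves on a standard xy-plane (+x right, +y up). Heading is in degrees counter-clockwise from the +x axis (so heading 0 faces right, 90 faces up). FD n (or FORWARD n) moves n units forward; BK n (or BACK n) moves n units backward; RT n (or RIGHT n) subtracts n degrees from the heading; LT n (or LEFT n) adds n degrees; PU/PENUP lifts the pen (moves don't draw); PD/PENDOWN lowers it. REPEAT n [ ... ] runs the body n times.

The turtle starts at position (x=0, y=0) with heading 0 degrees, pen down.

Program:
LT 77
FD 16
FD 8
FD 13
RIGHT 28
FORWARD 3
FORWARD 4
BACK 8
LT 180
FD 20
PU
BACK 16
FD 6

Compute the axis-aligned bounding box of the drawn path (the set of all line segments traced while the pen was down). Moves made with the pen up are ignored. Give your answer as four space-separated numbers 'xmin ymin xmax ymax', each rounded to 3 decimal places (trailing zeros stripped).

Answer: -5.454 0 12.916 41.335

Derivation:
Executing turtle program step by step:
Start: pos=(0,0), heading=0, pen down
LT 77: heading 0 -> 77
FD 16: (0,0) -> (3.599,15.59) [heading=77, draw]
FD 8: (3.599,15.59) -> (5.399,23.385) [heading=77, draw]
FD 13: (5.399,23.385) -> (8.323,36.052) [heading=77, draw]
RT 28: heading 77 -> 49
FD 3: (8.323,36.052) -> (10.291,38.316) [heading=49, draw]
FD 4: (10.291,38.316) -> (12.916,41.335) [heading=49, draw]
BK 8: (12.916,41.335) -> (7.667,35.297) [heading=49, draw]
LT 180: heading 49 -> 229
FD 20: (7.667,35.297) -> (-5.454,20.203) [heading=229, draw]
PU: pen up
BK 16: (-5.454,20.203) -> (5.043,32.278) [heading=229, move]
FD 6: (5.043,32.278) -> (1.107,27.75) [heading=229, move]
Final: pos=(1.107,27.75), heading=229, 7 segment(s) drawn

Segment endpoints: x in {-5.454, 0, 3.599, 5.399, 7.667, 8.323, 10.291, 12.916}, y in {0, 15.59, 20.203, 23.385, 35.297, 36.052, 38.316, 41.335}
xmin=-5.454, ymin=0, xmax=12.916, ymax=41.335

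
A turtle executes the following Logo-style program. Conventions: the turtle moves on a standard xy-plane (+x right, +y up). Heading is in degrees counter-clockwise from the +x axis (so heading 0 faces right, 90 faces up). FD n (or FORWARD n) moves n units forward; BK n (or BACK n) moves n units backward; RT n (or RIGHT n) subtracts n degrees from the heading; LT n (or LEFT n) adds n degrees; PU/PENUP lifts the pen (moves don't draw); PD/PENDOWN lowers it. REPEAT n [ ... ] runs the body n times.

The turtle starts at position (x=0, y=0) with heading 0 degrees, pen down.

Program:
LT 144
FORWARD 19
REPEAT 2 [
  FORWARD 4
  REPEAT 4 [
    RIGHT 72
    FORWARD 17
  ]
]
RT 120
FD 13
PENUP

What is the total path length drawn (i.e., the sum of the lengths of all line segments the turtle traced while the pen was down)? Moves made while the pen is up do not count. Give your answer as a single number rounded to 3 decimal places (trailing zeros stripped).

Executing turtle program step by step:
Start: pos=(0,0), heading=0, pen down
LT 144: heading 0 -> 144
FD 19: (0,0) -> (-15.371,11.168) [heading=144, draw]
REPEAT 2 [
  -- iteration 1/2 --
  FD 4: (-15.371,11.168) -> (-18.607,13.519) [heading=144, draw]
  REPEAT 4 [
    -- iteration 1/4 --
    RT 72: heading 144 -> 72
    FD 17: (-18.607,13.519) -> (-13.354,29.687) [heading=72, draw]
    -- iteration 2/4 --
    RT 72: heading 72 -> 0
    FD 17: (-13.354,29.687) -> (3.646,29.687) [heading=0, draw]
    -- iteration 3/4 --
    RT 72: heading 0 -> 288
    FD 17: (3.646,29.687) -> (8.899,13.519) [heading=288, draw]
    -- iteration 4/4 --
    RT 72: heading 288 -> 216
    FD 17: (8.899,13.519) -> (-4.854,3.527) [heading=216, draw]
  ]
  -- iteration 2/2 --
  FD 4: (-4.854,3.527) -> (-8.09,1.176) [heading=216, draw]
  REPEAT 4 [
    -- iteration 1/4 --
    RT 72: heading 216 -> 144
    FD 17: (-8.09,1.176) -> (-21.843,11.168) [heading=144, draw]
    -- iteration 2/4 --
    RT 72: heading 144 -> 72
    FD 17: (-21.843,11.168) -> (-16.59,27.336) [heading=72, draw]
    -- iteration 3/4 --
    RT 72: heading 72 -> 0
    FD 17: (-16.59,27.336) -> (0.41,27.336) [heading=0, draw]
    -- iteration 4/4 --
    RT 72: heading 0 -> 288
    FD 17: (0.41,27.336) -> (5.663,11.168) [heading=288, draw]
  ]
]
RT 120: heading 288 -> 168
FD 13: (5.663,11.168) -> (-7.053,13.871) [heading=168, draw]
PU: pen up
Final: pos=(-7.053,13.871), heading=168, 12 segment(s) drawn

Segment lengths:
  seg 1: (0,0) -> (-15.371,11.168), length = 19
  seg 2: (-15.371,11.168) -> (-18.607,13.519), length = 4
  seg 3: (-18.607,13.519) -> (-13.354,29.687), length = 17
  seg 4: (-13.354,29.687) -> (3.646,29.687), length = 17
  seg 5: (3.646,29.687) -> (8.899,13.519), length = 17
  seg 6: (8.899,13.519) -> (-4.854,3.527), length = 17
  seg 7: (-4.854,3.527) -> (-8.09,1.176), length = 4
  seg 8: (-8.09,1.176) -> (-21.843,11.168), length = 17
  seg 9: (-21.843,11.168) -> (-16.59,27.336), length = 17
  seg 10: (-16.59,27.336) -> (0.41,27.336), length = 17
  seg 11: (0.41,27.336) -> (5.663,11.168), length = 17
  seg 12: (5.663,11.168) -> (-7.053,13.871), length = 13
Total = 176

Answer: 176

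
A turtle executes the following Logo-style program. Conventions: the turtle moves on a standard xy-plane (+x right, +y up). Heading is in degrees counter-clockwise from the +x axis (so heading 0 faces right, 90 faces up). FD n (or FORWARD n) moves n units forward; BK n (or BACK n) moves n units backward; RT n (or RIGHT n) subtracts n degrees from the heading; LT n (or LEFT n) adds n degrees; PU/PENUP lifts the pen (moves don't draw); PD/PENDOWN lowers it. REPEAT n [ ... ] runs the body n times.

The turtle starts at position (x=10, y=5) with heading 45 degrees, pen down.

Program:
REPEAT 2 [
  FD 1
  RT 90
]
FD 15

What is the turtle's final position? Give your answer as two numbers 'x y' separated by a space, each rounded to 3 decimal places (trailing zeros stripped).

Answer: 0.808 -5.607

Derivation:
Executing turtle program step by step:
Start: pos=(10,5), heading=45, pen down
REPEAT 2 [
  -- iteration 1/2 --
  FD 1: (10,5) -> (10.707,5.707) [heading=45, draw]
  RT 90: heading 45 -> 315
  -- iteration 2/2 --
  FD 1: (10.707,5.707) -> (11.414,5) [heading=315, draw]
  RT 90: heading 315 -> 225
]
FD 15: (11.414,5) -> (0.808,-5.607) [heading=225, draw]
Final: pos=(0.808,-5.607), heading=225, 3 segment(s) drawn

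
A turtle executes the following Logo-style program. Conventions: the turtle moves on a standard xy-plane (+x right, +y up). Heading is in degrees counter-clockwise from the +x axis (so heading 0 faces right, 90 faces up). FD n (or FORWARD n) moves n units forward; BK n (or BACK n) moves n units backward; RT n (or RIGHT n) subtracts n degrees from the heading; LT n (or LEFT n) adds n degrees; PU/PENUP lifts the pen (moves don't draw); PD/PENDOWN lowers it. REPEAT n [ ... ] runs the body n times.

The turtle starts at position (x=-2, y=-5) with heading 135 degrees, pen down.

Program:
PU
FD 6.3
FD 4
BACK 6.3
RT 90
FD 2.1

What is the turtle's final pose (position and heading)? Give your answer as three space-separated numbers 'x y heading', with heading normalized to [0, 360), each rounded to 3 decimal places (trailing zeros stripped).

Answer: -3.344 -0.687 45

Derivation:
Executing turtle program step by step:
Start: pos=(-2,-5), heading=135, pen down
PU: pen up
FD 6.3: (-2,-5) -> (-6.455,-0.545) [heading=135, move]
FD 4: (-6.455,-0.545) -> (-9.283,2.283) [heading=135, move]
BK 6.3: (-9.283,2.283) -> (-4.828,-2.172) [heading=135, move]
RT 90: heading 135 -> 45
FD 2.1: (-4.828,-2.172) -> (-3.344,-0.687) [heading=45, move]
Final: pos=(-3.344,-0.687), heading=45, 0 segment(s) drawn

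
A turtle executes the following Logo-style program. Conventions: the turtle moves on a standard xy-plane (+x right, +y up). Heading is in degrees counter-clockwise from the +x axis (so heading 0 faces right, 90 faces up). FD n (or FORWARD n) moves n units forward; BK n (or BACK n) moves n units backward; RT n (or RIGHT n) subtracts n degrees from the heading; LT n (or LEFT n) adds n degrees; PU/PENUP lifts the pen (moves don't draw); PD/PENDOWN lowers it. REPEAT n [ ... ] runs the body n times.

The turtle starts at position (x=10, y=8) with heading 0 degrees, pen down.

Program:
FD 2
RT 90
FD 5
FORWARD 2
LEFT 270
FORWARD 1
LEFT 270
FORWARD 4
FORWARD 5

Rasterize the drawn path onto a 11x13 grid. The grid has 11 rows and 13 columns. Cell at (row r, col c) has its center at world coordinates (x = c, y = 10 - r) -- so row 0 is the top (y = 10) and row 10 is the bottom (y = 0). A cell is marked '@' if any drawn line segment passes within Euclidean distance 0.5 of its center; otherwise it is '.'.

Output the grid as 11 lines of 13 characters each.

Segment 0: (10,8) -> (12,8)
Segment 1: (12,8) -> (12,3)
Segment 2: (12,3) -> (12,1)
Segment 3: (12,1) -> (11,1)
Segment 4: (11,1) -> (11,5)
Segment 5: (11,5) -> (11,10)

Answer: ...........@.
...........@.
..........@@@
...........@@
...........@@
...........@@
...........@@
...........@@
...........@@
...........@@
.............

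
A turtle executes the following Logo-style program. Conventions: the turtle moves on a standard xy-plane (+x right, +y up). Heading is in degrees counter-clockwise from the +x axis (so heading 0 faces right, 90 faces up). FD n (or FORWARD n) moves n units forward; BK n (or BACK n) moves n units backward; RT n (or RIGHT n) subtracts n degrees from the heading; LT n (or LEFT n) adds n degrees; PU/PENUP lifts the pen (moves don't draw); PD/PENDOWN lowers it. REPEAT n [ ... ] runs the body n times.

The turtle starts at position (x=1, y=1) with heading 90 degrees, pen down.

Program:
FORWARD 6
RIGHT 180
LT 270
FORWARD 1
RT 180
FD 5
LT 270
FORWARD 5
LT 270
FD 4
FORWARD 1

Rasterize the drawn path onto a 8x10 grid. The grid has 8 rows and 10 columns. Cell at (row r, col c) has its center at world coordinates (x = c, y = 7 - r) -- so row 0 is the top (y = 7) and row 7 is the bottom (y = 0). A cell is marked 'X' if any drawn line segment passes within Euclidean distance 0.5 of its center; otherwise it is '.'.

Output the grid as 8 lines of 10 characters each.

Segment 0: (1,1) -> (1,7)
Segment 1: (1,7) -> (0,7)
Segment 2: (0,7) -> (5,7)
Segment 3: (5,7) -> (5,2)
Segment 4: (5,2) -> (1,2)
Segment 5: (1,2) -> (-0,2)

Answer: XXXXXX....
.X...X....
.X...X....
.X...X....
.X...X....
XXXXXX....
.X........
..........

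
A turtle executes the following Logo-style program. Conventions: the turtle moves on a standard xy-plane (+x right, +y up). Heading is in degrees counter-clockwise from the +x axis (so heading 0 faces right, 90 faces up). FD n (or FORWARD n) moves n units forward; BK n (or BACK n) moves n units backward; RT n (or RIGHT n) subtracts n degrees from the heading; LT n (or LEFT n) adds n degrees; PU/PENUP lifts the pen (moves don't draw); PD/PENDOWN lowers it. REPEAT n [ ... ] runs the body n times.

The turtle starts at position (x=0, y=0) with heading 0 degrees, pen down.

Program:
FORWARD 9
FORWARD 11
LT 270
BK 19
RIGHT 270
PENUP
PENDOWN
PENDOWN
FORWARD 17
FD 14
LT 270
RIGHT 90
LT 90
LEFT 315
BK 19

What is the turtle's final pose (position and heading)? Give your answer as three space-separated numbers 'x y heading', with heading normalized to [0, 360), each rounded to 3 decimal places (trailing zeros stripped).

Answer: 64.435 32.435 225

Derivation:
Executing turtle program step by step:
Start: pos=(0,0), heading=0, pen down
FD 9: (0,0) -> (9,0) [heading=0, draw]
FD 11: (9,0) -> (20,0) [heading=0, draw]
LT 270: heading 0 -> 270
BK 19: (20,0) -> (20,19) [heading=270, draw]
RT 270: heading 270 -> 0
PU: pen up
PD: pen down
PD: pen down
FD 17: (20,19) -> (37,19) [heading=0, draw]
FD 14: (37,19) -> (51,19) [heading=0, draw]
LT 270: heading 0 -> 270
RT 90: heading 270 -> 180
LT 90: heading 180 -> 270
LT 315: heading 270 -> 225
BK 19: (51,19) -> (64.435,32.435) [heading=225, draw]
Final: pos=(64.435,32.435), heading=225, 6 segment(s) drawn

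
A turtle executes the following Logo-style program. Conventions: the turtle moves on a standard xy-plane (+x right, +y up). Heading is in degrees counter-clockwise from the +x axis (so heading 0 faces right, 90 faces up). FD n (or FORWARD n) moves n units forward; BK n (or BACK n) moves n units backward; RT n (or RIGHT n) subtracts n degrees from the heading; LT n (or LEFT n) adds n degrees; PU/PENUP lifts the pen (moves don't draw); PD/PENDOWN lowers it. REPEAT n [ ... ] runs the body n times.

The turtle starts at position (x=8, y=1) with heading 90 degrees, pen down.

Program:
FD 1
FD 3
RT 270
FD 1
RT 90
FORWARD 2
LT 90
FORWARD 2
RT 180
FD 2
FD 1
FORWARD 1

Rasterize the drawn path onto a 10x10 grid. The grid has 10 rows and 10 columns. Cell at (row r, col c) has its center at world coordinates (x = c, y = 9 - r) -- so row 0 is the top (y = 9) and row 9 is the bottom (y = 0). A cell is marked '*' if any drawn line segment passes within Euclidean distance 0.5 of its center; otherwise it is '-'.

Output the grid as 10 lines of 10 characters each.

Segment 0: (8,1) -> (8,2)
Segment 1: (8,2) -> (8,5)
Segment 2: (8,5) -> (7,5)
Segment 3: (7,5) -> (7,7)
Segment 4: (7,7) -> (5,7)
Segment 5: (5,7) -> (7,7)
Segment 6: (7,7) -> (8,7)
Segment 7: (8,7) -> (9,7)

Answer: ----------
----------
-----*****
-------*--
-------**-
--------*-
--------*-
--------*-
--------*-
----------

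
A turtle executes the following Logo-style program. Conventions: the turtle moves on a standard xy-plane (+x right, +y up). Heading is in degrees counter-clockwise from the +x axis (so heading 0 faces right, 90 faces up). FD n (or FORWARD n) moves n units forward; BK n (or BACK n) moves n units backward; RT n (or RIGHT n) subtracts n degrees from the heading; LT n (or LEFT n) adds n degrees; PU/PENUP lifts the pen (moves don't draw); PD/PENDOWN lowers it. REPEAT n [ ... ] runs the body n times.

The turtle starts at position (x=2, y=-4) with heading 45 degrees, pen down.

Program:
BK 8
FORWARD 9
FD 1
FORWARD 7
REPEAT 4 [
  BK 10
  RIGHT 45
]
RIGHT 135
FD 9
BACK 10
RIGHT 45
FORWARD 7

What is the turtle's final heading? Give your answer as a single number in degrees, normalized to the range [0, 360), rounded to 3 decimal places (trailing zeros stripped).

Answer: 45

Derivation:
Executing turtle program step by step:
Start: pos=(2,-4), heading=45, pen down
BK 8: (2,-4) -> (-3.657,-9.657) [heading=45, draw]
FD 9: (-3.657,-9.657) -> (2.707,-3.293) [heading=45, draw]
FD 1: (2.707,-3.293) -> (3.414,-2.586) [heading=45, draw]
FD 7: (3.414,-2.586) -> (8.364,2.364) [heading=45, draw]
REPEAT 4 [
  -- iteration 1/4 --
  BK 10: (8.364,2.364) -> (1.293,-4.707) [heading=45, draw]
  RT 45: heading 45 -> 0
  -- iteration 2/4 --
  BK 10: (1.293,-4.707) -> (-8.707,-4.707) [heading=0, draw]
  RT 45: heading 0 -> 315
  -- iteration 3/4 --
  BK 10: (-8.707,-4.707) -> (-15.778,2.364) [heading=315, draw]
  RT 45: heading 315 -> 270
  -- iteration 4/4 --
  BK 10: (-15.778,2.364) -> (-15.778,12.364) [heading=270, draw]
  RT 45: heading 270 -> 225
]
RT 135: heading 225 -> 90
FD 9: (-15.778,12.364) -> (-15.778,21.364) [heading=90, draw]
BK 10: (-15.778,21.364) -> (-15.778,11.364) [heading=90, draw]
RT 45: heading 90 -> 45
FD 7: (-15.778,11.364) -> (-10.828,16.314) [heading=45, draw]
Final: pos=(-10.828,16.314), heading=45, 11 segment(s) drawn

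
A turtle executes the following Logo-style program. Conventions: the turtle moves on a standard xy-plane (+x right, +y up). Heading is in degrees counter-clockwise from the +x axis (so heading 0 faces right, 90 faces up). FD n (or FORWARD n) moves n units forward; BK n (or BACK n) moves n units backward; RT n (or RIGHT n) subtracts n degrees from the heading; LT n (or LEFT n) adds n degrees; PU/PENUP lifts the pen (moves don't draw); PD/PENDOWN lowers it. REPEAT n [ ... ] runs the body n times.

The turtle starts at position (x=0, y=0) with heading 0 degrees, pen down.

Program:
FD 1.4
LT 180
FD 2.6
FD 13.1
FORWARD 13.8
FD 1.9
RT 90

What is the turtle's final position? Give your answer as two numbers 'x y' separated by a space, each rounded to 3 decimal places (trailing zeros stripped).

Executing turtle program step by step:
Start: pos=(0,0), heading=0, pen down
FD 1.4: (0,0) -> (1.4,0) [heading=0, draw]
LT 180: heading 0 -> 180
FD 2.6: (1.4,0) -> (-1.2,0) [heading=180, draw]
FD 13.1: (-1.2,0) -> (-14.3,0) [heading=180, draw]
FD 13.8: (-14.3,0) -> (-28.1,0) [heading=180, draw]
FD 1.9: (-28.1,0) -> (-30,0) [heading=180, draw]
RT 90: heading 180 -> 90
Final: pos=(-30,0), heading=90, 5 segment(s) drawn

Answer: -30 0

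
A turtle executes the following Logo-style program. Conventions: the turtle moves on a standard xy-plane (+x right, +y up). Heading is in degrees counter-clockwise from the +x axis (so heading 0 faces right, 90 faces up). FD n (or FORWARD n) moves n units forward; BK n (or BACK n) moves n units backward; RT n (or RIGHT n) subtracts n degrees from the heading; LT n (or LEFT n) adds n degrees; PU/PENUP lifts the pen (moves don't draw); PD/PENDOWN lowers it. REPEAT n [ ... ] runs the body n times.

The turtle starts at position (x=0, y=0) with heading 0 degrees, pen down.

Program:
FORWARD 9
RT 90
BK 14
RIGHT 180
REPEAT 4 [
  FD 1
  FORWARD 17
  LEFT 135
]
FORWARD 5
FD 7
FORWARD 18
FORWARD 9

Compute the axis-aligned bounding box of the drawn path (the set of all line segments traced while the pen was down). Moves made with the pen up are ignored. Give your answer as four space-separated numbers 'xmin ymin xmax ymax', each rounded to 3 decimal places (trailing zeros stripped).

Answer: -3.728 -7 14.272 32

Derivation:
Executing turtle program step by step:
Start: pos=(0,0), heading=0, pen down
FD 9: (0,0) -> (9,0) [heading=0, draw]
RT 90: heading 0 -> 270
BK 14: (9,0) -> (9,14) [heading=270, draw]
RT 180: heading 270 -> 90
REPEAT 4 [
  -- iteration 1/4 --
  FD 1: (9,14) -> (9,15) [heading=90, draw]
  FD 17: (9,15) -> (9,32) [heading=90, draw]
  LT 135: heading 90 -> 225
  -- iteration 2/4 --
  FD 1: (9,32) -> (8.293,31.293) [heading=225, draw]
  FD 17: (8.293,31.293) -> (-3.728,19.272) [heading=225, draw]
  LT 135: heading 225 -> 0
  -- iteration 3/4 --
  FD 1: (-3.728,19.272) -> (-2.728,19.272) [heading=0, draw]
  FD 17: (-2.728,19.272) -> (14.272,19.272) [heading=0, draw]
  LT 135: heading 0 -> 135
  -- iteration 4/4 --
  FD 1: (14.272,19.272) -> (13.565,19.979) [heading=135, draw]
  FD 17: (13.565,19.979) -> (1.544,32) [heading=135, draw]
  LT 135: heading 135 -> 270
]
FD 5: (1.544,32) -> (1.544,27) [heading=270, draw]
FD 7: (1.544,27) -> (1.544,20) [heading=270, draw]
FD 18: (1.544,20) -> (1.544,2) [heading=270, draw]
FD 9: (1.544,2) -> (1.544,-7) [heading=270, draw]
Final: pos=(1.544,-7), heading=270, 14 segment(s) drawn

Segment endpoints: x in {-3.728, -2.728, 0, 1.544, 1.544, 1.544, 1.544, 1.544, 8.293, 9, 9, 13.565, 14.272}, y in {-7, 0, 2, 14, 15, 19.272, 19.979, 20, 27, 31.293, 32}
xmin=-3.728, ymin=-7, xmax=14.272, ymax=32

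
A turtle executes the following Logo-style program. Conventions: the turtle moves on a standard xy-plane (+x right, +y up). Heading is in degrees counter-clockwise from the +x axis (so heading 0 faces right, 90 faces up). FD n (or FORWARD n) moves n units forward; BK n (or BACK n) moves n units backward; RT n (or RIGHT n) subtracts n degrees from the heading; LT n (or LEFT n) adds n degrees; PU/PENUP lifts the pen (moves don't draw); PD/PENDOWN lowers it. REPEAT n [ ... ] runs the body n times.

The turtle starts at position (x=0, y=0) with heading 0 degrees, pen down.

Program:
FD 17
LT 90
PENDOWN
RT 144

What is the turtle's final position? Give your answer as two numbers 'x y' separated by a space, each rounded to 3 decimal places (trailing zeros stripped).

Executing turtle program step by step:
Start: pos=(0,0), heading=0, pen down
FD 17: (0,0) -> (17,0) [heading=0, draw]
LT 90: heading 0 -> 90
PD: pen down
RT 144: heading 90 -> 306
Final: pos=(17,0), heading=306, 1 segment(s) drawn

Answer: 17 0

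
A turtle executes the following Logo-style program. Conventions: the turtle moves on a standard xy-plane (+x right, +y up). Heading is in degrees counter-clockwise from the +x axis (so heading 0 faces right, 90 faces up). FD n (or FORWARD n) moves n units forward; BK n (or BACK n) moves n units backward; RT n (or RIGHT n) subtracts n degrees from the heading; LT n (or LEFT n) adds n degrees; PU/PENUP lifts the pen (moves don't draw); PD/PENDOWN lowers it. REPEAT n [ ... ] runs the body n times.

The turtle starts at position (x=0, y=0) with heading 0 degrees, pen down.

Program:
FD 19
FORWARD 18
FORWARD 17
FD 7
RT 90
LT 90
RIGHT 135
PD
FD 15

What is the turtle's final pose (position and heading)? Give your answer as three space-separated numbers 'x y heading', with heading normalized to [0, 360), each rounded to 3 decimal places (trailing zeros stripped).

Executing turtle program step by step:
Start: pos=(0,0), heading=0, pen down
FD 19: (0,0) -> (19,0) [heading=0, draw]
FD 18: (19,0) -> (37,0) [heading=0, draw]
FD 17: (37,0) -> (54,0) [heading=0, draw]
FD 7: (54,0) -> (61,0) [heading=0, draw]
RT 90: heading 0 -> 270
LT 90: heading 270 -> 0
RT 135: heading 0 -> 225
PD: pen down
FD 15: (61,0) -> (50.393,-10.607) [heading=225, draw]
Final: pos=(50.393,-10.607), heading=225, 5 segment(s) drawn

Answer: 50.393 -10.607 225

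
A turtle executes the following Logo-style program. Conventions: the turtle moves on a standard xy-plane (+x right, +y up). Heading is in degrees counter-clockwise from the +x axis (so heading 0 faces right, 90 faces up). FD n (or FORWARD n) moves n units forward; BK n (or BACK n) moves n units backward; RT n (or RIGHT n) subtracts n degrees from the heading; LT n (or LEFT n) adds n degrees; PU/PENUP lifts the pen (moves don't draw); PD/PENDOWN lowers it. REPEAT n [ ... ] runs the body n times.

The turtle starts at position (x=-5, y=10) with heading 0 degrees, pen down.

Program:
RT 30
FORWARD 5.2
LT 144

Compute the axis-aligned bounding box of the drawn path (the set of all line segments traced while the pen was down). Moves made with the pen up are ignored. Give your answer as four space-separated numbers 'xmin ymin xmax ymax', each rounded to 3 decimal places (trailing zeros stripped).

Executing turtle program step by step:
Start: pos=(-5,10), heading=0, pen down
RT 30: heading 0 -> 330
FD 5.2: (-5,10) -> (-0.497,7.4) [heading=330, draw]
LT 144: heading 330 -> 114
Final: pos=(-0.497,7.4), heading=114, 1 segment(s) drawn

Segment endpoints: x in {-5, -0.497}, y in {7.4, 10}
xmin=-5, ymin=7.4, xmax=-0.497, ymax=10

Answer: -5 7.4 -0.497 10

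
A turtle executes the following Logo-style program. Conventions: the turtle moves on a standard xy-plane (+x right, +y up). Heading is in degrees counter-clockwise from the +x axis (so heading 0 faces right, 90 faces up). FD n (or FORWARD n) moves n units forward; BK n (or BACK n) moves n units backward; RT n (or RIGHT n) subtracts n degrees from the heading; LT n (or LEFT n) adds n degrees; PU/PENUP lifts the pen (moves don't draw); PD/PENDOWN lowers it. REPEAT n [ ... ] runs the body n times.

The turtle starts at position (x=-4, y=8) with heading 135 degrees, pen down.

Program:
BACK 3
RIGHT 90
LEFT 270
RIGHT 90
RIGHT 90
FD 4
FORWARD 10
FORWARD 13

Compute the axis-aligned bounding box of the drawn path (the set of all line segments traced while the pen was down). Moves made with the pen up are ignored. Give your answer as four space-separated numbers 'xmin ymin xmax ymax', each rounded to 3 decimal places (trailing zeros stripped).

Executing turtle program step by step:
Start: pos=(-4,8), heading=135, pen down
BK 3: (-4,8) -> (-1.879,5.879) [heading=135, draw]
RT 90: heading 135 -> 45
LT 270: heading 45 -> 315
RT 90: heading 315 -> 225
RT 90: heading 225 -> 135
FD 4: (-1.879,5.879) -> (-4.707,8.707) [heading=135, draw]
FD 10: (-4.707,8.707) -> (-11.778,15.778) [heading=135, draw]
FD 13: (-11.778,15.778) -> (-20.971,24.971) [heading=135, draw]
Final: pos=(-20.971,24.971), heading=135, 4 segment(s) drawn

Segment endpoints: x in {-20.971, -11.778, -4.707, -4, -1.879}, y in {5.879, 8, 8.707, 15.778, 24.971}
xmin=-20.971, ymin=5.879, xmax=-1.879, ymax=24.971

Answer: -20.971 5.879 -1.879 24.971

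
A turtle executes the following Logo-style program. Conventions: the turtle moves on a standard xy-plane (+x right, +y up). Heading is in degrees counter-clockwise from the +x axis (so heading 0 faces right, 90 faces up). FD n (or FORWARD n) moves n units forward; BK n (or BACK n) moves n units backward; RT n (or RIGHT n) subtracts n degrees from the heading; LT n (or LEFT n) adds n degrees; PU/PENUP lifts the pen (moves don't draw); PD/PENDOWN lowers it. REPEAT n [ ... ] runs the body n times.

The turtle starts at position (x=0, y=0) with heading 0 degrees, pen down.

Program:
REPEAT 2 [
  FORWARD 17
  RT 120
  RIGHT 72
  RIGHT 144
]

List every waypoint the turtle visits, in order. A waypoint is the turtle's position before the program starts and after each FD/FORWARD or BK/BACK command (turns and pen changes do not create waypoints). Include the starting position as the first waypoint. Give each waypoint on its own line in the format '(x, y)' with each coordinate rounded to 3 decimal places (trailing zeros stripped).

Answer: (0, 0)
(17, 0)
(32.53, 6.915)

Derivation:
Executing turtle program step by step:
Start: pos=(0,0), heading=0, pen down
REPEAT 2 [
  -- iteration 1/2 --
  FD 17: (0,0) -> (17,0) [heading=0, draw]
  RT 120: heading 0 -> 240
  RT 72: heading 240 -> 168
  RT 144: heading 168 -> 24
  -- iteration 2/2 --
  FD 17: (17,0) -> (32.53,6.915) [heading=24, draw]
  RT 120: heading 24 -> 264
  RT 72: heading 264 -> 192
  RT 144: heading 192 -> 48
]
Final: pos=(32.53,6.915), heading=48, 2 segment(s) drawn
Waypoints (3 total):
(0, 0)
(17, 0)
(32.53, 6.915)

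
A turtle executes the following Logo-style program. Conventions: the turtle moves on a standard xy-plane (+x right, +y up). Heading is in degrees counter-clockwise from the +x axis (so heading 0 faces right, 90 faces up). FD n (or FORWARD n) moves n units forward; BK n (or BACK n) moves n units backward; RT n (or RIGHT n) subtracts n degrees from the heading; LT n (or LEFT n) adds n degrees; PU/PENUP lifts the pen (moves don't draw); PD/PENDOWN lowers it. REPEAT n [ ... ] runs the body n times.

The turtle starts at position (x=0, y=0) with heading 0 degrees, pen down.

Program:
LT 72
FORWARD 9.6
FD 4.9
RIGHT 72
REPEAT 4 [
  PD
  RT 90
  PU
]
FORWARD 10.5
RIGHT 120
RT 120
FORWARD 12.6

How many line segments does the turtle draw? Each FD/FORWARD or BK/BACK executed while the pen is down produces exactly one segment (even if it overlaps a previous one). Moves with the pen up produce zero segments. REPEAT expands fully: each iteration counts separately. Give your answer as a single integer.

Executing turtle program step by step:
Start: pos=(0,0), heading=0, pen down
LT 72: heading 0 -> 72
FD 9.6: (0,0) -> (2.967,9.13) [heading=72, draw]
FD 4.9: (2.967,9.13) -> (4.481,13.79) [heading=72, draw]
RT 72: heading 72 -> 0
REPEAT 4 [
  -- iteration 1/4 --
  PD: pen down
  RT 90: heading 0 -> 270
  PU: pen up
  -- iteration 2/4 --
  PD: pen down
  RT 90: heading 270 -> 180
  PU: pen up
  -- iteration 3/4 --
  PD: pen down
  RT 90: heading 180 -> 90
  PU: pen up
  -- iteration 4/4 --
  PD: pen down
  RT 90: heading 90 -> 0
  PU: pen up
]
FD 10.5: (4.481,13.79) -> (14.981,13.79) [heading=0, move]
RT 120: heading 0 -> 240
RT 120: heading 240 -> 120
FD 12.6: (14.981,13.79) -> (8.681,24.702) [heading=120, move]
Final: pos=(8.681,24.702), heading=120, 2 segment(s) drawn
Segments drawn: 2

Answer: 2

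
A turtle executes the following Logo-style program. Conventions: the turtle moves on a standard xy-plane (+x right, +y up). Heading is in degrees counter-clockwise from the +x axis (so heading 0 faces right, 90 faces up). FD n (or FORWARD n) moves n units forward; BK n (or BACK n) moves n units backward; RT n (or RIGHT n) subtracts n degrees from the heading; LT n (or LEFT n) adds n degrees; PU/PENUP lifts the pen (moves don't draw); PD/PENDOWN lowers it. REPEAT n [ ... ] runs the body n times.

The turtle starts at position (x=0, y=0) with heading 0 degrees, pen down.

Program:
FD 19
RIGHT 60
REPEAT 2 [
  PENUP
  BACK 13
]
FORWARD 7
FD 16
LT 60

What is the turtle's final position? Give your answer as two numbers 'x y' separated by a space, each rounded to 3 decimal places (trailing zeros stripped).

Executing turtle program step by step:
Start: pos=(0,0), heading=0, pen down
FD 19: (0,0) -> (19,0) [heading=0, draw]
RT 60: heading 0 -> 300
REPEAT 2 [
  -- iteration 1/2 --
  PU: pen up
  BK 13: (19,0) -> (12.5,11.258) [heading=300, move]
  -- iteration 2/2 --
  PU: pen up
  BK 13: (12.5,11.258) -> (6,22.517) [heading=300, move]
]
FD 7: (6,22.517) -> (9.5,16.454) [heading=300, move]
FD 16: (9.5,16.454) -> (17.5,2.598) [heading=300, move]
LT 60: heading 300 -> 0
Final: pos=(17.5,2.598), heading=0, 1 segment(s) drawn

Answer: 17.5 2.598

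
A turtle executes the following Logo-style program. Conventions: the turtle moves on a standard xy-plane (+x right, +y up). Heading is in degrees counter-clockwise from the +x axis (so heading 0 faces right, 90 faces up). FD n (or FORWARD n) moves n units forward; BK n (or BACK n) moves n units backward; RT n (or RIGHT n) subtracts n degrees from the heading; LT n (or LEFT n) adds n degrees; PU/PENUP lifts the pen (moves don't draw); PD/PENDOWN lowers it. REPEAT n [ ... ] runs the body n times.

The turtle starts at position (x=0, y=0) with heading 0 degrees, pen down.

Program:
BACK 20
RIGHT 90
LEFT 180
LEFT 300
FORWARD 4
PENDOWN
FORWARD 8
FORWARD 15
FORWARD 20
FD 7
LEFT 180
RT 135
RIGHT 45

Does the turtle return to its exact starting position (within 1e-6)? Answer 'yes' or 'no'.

Executing turtle program step by step:
Start: pos=(0,0), heading=0, pen down
BK 20: (0,0) -> (-20,0) [heading=0, draw]
RT 90: heading 0 -> 270
LT 180: heading 270 -> 90
LT 300: heading 90 -> 30
FD 4: (-20,0) -> (-16.536,2) [heading=30, draw]
PD: pen down
FD 8: (-16.536,2) -> (-9.608,6) [heading=30, draw]
FD 15: (-9.608,6) -> (3.383,13.5) [heading=30, draw]
FD 20: (3.383,13.5) -> (20.703,23.5) [heading=30, draw]
FD 7: (20.703,23.5) -> (26.765,27) [heading=30, draw]
LT 180: heading 30 -> 210
RT 135: heading 210 -> 75
RT 45: heading 75 -> 30
Final: pos=(26.765,27), heading=30, 6 segment(s) drawn

Start position: (0, 0)
Final position: (26.765, 27)
Distance = 38.018; >= 1e-6 -> NOT closed

Answer: no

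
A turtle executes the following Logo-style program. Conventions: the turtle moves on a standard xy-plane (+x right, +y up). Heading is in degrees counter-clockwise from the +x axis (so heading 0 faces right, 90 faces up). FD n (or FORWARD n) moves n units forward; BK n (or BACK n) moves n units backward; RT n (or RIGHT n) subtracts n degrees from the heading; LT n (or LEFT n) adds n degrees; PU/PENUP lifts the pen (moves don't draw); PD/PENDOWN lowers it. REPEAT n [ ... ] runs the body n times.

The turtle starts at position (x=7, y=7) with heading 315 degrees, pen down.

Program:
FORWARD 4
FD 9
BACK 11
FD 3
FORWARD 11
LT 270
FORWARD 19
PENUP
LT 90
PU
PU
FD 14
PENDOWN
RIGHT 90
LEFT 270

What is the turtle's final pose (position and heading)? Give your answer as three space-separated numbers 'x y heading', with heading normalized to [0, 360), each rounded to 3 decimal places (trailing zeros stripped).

Executing turtle program step by step:
Start: pos=(7,7), heading=315, pen down
FD 4: (7,7) -> (9.828,4.172) [heading=315, draw]
FD 9: (9.828,4.172) -> (16.192,-2.192) [heading=315, draw]
BK 11: (16.192,-2.192) -> (8.414,5.586) [heading=315, draw]
FD 3: (8.414,5.586) -> (10.536,3.464) [heading=315, draw]
FD 11: (10.536,3.464) -> (18.314,-4.314) [heading=315, draw]
LT 270: heading 315 -> 225
FD 19: (18.314,-4.314) -> (4.879,-17.749) [heading=225, draw]
PU: pen up
LT 90: heading 225 -> 315
PU: pen up
PU: pen up
FD 14: (4.879,-17.749) -> (14.778,-27.648) [heading=315, move]
PD: pen down
RT 90: heading 315 -> 225
LT 270: heading 225 -> 135
Final: pos=(14.778,-27.648), heading=135, 6 segment(s) drawn

Answer: 14.778 -27.648 135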